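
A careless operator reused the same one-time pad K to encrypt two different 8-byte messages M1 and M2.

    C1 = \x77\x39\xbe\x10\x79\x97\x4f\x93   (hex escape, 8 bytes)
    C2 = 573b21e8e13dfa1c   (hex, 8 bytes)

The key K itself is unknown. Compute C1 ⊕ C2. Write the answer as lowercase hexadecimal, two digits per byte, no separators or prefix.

C1 ⊕ C2 = (M1 ⊕ K) ⊕ (M2 ⊕ K) = M1 ⊕ M2 — the shared key cancels under XOR.
byte 0: 77 ⊕ 57 = 20
byte 1: 39 ⊕ 3b = 02
byte 2: be ⊕ 21 = 9f
byte 3: 10 ⊕ e8 = f8
byte 4: 79 ⊕ e1 = 98
byte 5: 97 ⊕ 3d = aa
byte 6: 4f ⊕ fa = b5
byte 7: 93 ⊕ 1c = 8f

20029ff898aab58f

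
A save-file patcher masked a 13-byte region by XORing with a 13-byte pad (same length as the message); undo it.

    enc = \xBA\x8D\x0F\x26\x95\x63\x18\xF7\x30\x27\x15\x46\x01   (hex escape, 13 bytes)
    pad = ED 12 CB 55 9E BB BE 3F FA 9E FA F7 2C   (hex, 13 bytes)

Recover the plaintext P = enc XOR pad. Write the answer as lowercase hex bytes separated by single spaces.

57 9f c4 73 0b d8 a6 c8 ca b9 ef b1 2d

byte 0: ba XOR ed = 57
byte 1: 8d XOR 12 = 9f
byte 2: 0f XOR cb = c4
byte 3: 26 XOR 55 = 73
byte 4: 95 XOR 9e = 0b
byte 5: 63 XOR bb = d8
byte 6: 18 XOR be = a6
byte 7: f7 XOR 3f = c8
byte 8: 30 XOR fa = ca
byte 9: 27 XOR 9e = b9
byte 10: 15 XOR fa = ef
byte 11: 46 XOR f7 = b1
byte 12: 01 XOR 2c = 2d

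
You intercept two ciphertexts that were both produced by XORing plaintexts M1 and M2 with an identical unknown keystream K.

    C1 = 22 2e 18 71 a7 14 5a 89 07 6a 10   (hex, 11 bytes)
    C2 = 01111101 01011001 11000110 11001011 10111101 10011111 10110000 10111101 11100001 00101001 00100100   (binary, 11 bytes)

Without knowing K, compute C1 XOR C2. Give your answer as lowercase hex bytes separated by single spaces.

5f 77 de ba 1a 8b ea 34 e6 43 34

C1 ⊕ C2 = (M1 ⊕ K) ⊕ (M2 ⊕ K) = M1 ⊕ M2 — the shared key cancels under XOR.
byte 0: 22 ⊕ 7d = 5f
byte 1: 2e ⊕ 59 = 77
byte 2: 18 ⊕ c6 = de
byte 3: 71 ⊕ cb = ba
byte 4: a7 ⊕ bd = 1a
byte 5: 14 ⊕ 9f = 8b
byte 6: 5a ⊕ b0 = ea
byte 7: 89 ⊕ bd = 34
byte 8: 07 ⊕ e1 = e6
byte 9: 6a ⊕ 29 = 43
byte 10: 10 ⊕ 24 = 34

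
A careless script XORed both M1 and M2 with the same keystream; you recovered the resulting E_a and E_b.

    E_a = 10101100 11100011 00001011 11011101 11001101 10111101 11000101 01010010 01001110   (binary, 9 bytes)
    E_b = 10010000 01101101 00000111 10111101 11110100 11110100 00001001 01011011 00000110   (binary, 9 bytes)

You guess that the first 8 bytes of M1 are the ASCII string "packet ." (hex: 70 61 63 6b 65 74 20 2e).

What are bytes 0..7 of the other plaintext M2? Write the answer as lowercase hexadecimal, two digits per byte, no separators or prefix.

4cef6f0b5c3dec27

First, E_a ⊕ E_b = (M1 ⊕ K) ⊕ (M2 ⊕ K) = M1 ⊕ M2, so the key drops out. Then M2 = (M1 ⊕ M2) ⊕ M1 over the first 8 bytes.
byte 0: (ac ^ 90) ^ 70 = 3c ^ 70 = 4c
byte 1: (e3 ^ 6d) ^ 61 = 8e ^ 61 = ef
byte 2: (0b ^ 07) ^ 63 = 0c ^ 63 = 6f
byte 3: (dd ^ bd) ^ 6b = 60 ^ 6b = 0b
byte 4: (cd ^ f4) ^ 65 = 39 ^ 65 = 5c
byte 5: (bd ^ f4) ^ 74 = 49 ^ 74 = 3d
byte 6: (c5 ^ 09) ^ 20 = cc ^ 20 = ec
byte 7: (52 ^ 5b) ^ 2e = 09 ^ 2e = 27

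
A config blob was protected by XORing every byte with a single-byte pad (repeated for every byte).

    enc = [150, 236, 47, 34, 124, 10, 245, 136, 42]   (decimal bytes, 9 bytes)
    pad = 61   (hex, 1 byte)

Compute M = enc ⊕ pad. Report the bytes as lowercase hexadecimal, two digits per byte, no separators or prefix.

The 1-byte key repeats, so the effective keystream is 61 61 61 61 61 61 61 61 61.
byte 0: 10010110 xor 01100001 = 11110111
byte 1: 11101100 xor 01100001 = 10001101
byte 2: 00101111 xor 01100001 = 01001110
byte 3: 00100010 xor 01100001 = 01000011
byte 4: 01111100 xor 01100001 = 00011101
byte 5: 00001010 xor 01100001 = 01101011
byte 6: 11110101 xor 01100001 = 10010100
byte 7: 10001000 xor 01100001 = 11101001
byte 8: 00101010 xor 01100001 = 01001011

f78d4e431d6b94e94b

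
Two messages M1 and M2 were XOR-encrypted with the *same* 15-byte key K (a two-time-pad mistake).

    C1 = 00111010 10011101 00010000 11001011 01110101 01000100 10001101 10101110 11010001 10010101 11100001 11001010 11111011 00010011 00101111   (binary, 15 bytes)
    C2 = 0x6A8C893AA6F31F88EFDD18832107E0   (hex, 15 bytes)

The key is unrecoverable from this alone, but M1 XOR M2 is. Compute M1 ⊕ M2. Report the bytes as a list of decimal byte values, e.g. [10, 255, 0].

C1 ⊕ C2 = (M1 ⊕ K) ⊕ (M2 ⊕ K) = M1 ⊕ M2 — the shared key cancels under XOR.
00111010 XOR 01101010 = 01010000
10011101 XOR 10001100 = 00010001
00010000 XOR 10001001 = 10011001
11001011 XOR 00111010 = 11110001
01110101 XOR 10100110 = 11010011
01000100 XOR 11110011 = 10110111
10001101 XOR 00011111 = 10010010
10101110 XOR 10001000 = 00100110
11010001 XOR 11101111 = 00111110
10010101 XOR 11011101 = 01001000
11100001 XOR 00011000 = 11111001
11001010 XOR 10000011 = 01001001
11111011 XOR 00100001 = 11011010
00010011 XOR 00000111 = 00010100
00101111 XOR 11100000 = 11001111

[80, 17, 153, 241, 211, 183, 146, 38, 62, 72, 249, 73, 218, 20, 207]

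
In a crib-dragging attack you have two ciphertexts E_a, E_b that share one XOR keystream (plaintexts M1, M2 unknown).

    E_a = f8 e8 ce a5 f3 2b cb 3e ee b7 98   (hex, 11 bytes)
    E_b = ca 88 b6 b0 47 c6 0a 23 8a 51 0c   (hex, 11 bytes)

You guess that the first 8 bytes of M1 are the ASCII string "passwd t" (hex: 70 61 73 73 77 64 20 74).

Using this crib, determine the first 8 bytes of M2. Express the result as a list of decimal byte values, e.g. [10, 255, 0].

[66, 1, 11, 102, 195, 137, 225, 105]

First, E_a ⊕ E_b = (M1 ⊕ K) ⊕ (M2 ⊕ K) = M1 ⊕ M2, so the key drops out. Then M2 = (M1 ⊕ M2) ⊕ M1 over the first 8 bytes.
byte 0: (f8 ^ ca) ^ 70 = 32 ^ 70 = 42
byte 1: (e8 ^ 88) ^ 61 = 60 ^ 61 = 01
byte 2: (ce ^ b6) ^ 73 = 78 ^ 73 = 0b
byte 3: (a5 ^ b0) ^ 73 = 15 ^ 73 = 66
byte 4: (f3 ^ 47) ^ 77 = b4 ^ 77 = c3
byte 5: (2b ^ c6) ^ 64 = ed ^ 64 = 89
byte 6: (cb ^ 0a) ^ 20 = c1 ^ 20 = e1
byte 7: (3e ^ 23) ^ 74 = 1d ^ 74 = 69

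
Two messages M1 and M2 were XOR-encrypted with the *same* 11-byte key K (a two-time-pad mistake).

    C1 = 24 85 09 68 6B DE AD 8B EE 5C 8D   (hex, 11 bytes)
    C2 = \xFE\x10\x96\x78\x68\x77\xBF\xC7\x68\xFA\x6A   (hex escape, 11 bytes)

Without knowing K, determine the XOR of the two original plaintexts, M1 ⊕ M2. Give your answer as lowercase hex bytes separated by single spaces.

C1 ⊕ C2 = (M1 ⊕ K) ⊕ (M2 ⊕ K) = M1 ⊕ M2 — the shared key cancels under XOR.
byte 0:  36 ⊕ 254 = 218
byte 1: 133 ⊕  16 = 149
byte 2:   9 ⊕ 150 = 159
byte 3: 104 ⊕ 120 =  16
byte 4: 107 ⊕ 104 =   3
byte 5: 222 ⊕ 119 = 169
byte 6: 173 ⊕ 191 =  18
byte 7: 139 ⊕ 199 =  76
byte 8: 238 ⊕ 104 = 134
byte 9:  92 ⊕ 250 = 166
byte 10: 141 ⊕ 106 = 231

da 95 9f 10 03 a9 12 4c 86 a6 e7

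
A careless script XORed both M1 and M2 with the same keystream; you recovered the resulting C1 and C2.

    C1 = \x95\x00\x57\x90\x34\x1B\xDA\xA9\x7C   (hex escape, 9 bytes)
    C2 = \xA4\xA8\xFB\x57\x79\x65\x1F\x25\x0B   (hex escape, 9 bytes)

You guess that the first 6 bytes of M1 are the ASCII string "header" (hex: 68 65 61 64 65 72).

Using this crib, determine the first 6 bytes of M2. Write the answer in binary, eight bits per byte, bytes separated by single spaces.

First, C1 ⊕ C2 = (M1 ⊕ K) ⊕ (M2 ⊕ K) = M1 ⊕ M2, so the key drops out. Then M2 = (M1 ⊕ M2) ⊕ M1 over the first 6 bytes.
byte 0: (95 xor a4) xor 68 = 31 xor 68 = 59
byte 1: (00 xor a8) xor 65 = a8 xor 65 = cd
byte 2: (57 xor fb) xor 61 = ac xor 61 = cd
byte 3: (90 xor 57) xor 64 = c7 xor 64 = a3
byte 4: (34 xor 79) xor 65 = 4d xor 65 = 28
byte 5: (1b xor 65) xor 72 = 7e xor 72 = 0c

01011001 11001101 11001101 10100011 00101000 00001100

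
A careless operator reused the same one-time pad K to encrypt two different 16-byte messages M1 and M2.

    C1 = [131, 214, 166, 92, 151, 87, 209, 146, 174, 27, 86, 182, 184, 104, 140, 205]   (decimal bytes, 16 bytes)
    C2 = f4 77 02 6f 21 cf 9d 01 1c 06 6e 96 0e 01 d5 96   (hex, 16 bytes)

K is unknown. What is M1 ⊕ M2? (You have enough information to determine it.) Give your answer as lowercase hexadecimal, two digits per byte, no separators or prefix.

C1 ⊕ C2 = (M1 ⊕ K) ⊕ (M2 ⊕ K) = M1 ⊕ M2 — the shared key cancels under XOR.
10000011 xor 11110100 = 01110111
11010110 xor 01110111 = 10100001
10100110 xor 00000010 = 10100100
01011100 xor 01101111 = 00110011
10010111 xor 00100001 = 10110110
01010111 xor 11001111 = 10011000
11010001 xor 10011101 = 01001100
10010010 xor 00000001 = 10010011
10101110 xor 00011100 = 10110010
00011011 xor 00000110 = 00011101
01010110 xor 01101110 = 00111000
10110110 xor 10010110 = 00100000
10111000 xor 00001110 = 10110110
01101000 xor 00000001 = 01101001
10001100 xor 11010101 = 01011001
11001101 xor 10010110 = 01011011

77a1a433b6984c93b21d3820b669595b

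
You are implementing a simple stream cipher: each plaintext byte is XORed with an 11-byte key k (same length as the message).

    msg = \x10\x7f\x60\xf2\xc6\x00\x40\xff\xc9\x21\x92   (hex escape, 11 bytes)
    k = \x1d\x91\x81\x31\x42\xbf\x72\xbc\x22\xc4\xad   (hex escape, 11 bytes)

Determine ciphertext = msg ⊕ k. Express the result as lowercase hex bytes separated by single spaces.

10 ^ 1d = 0d
7f ^ 91 = ee
60 ^ 81 = e1
f2 ^ 31 = c3
c6 ^ 42 = 84
00 ^ bf = bf
40 ^ 72 = 32
ff ^ bc = 43
c9 ^ 22 = eb
21 ^ c4 = e5
92 ^ ad = 3f

0d ee e1 c3 84 bf 32 43 eb e5 3f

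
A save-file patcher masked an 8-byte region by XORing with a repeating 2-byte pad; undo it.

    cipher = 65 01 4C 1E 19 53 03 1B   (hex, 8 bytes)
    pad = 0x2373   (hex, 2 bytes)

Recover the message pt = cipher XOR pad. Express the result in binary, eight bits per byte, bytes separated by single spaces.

The 2-byte key repeats, so the effective keystream is 23 73 23 73 23 73 23 73.
byte 0: 65 XOR 23 = 46
byte 1: 01 XOR 73 = 72
byte 2: 4c XOR 23 = 6f
byte 3: 1e XOR 73 = 6d
byte 4: 19 XOR 23 = 3a
byte 5: 53 XOR 73 = 20
byte 6: 03 XOR 23 = 20
byte 7: 1b XOR 73 = 68

01000110 01110010 01101111 01101101 00111010 00100000 00100000 01101000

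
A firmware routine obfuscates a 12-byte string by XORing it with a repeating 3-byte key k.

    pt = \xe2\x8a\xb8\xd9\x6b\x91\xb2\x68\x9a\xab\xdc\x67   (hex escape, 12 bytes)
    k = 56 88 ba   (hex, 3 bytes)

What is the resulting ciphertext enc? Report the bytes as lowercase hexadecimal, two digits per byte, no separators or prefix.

The 3-byte key repeats, so the effective keystream is 56 88 ba 56 88 ba 56 88 ba 56 88 ba.
byte 0: 226 XOR  86 = 180
byte 1: 138 XOR 136 =   2
byte 2: 184 XOR 186 =   2
byte 3: 217 XOR  86 = 143
byte 4: 107 XOR 136 = 227
byte 5: 145 XOR 186 =  43
byte 6: 178 XOR  86 = 228
byte 7: 104 XOR 136 = 224
byte 8: 154 XOR 186 =  32
byte 9: 171 XOR  86 = 253
byte 10: 220 XOR 136 =  84
byte 11: 103 XOR 186 = 221

b402028fe32be4e020fd54dd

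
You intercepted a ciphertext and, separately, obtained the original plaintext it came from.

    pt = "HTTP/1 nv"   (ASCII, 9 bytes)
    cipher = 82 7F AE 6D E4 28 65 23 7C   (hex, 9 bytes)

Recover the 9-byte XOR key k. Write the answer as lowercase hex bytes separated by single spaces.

ca 2b fa 3d cb 19 45 4d 0a

Since cipher = pt ⊕ k, XORing both sides with pt gives k = pt ⊕ cipher.
byte 0: 48 ⊕ 82 = ca
byte 1: 54 ⊕ 7f = 2b
byte 2: 54 ⊕ ae = fa
byte 3: 50 ⊕ 6d = 3d
byte 4: 2f ⊕ e4 = cb
byte 5: 31 ⊕ 28 = 19
byte 6: 20 ⊕ 65 = 45
byte 7: 6e ⊕ 23 = 4d
byte 8: 76 ⊕ 7c = 0a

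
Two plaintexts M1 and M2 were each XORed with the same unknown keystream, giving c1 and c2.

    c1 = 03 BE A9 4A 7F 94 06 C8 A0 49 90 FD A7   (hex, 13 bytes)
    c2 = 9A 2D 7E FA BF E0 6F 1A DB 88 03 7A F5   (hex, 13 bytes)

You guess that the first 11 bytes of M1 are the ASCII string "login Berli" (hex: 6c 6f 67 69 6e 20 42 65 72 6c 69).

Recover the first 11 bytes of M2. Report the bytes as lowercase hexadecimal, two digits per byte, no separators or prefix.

First, c1 ⊕ c2 = (M1 ⊕ K) ⊕ (M2 ⊕ K) = M1 ⊕ M2, so the key drops out. Then M2 = (M1 ⊕ M2) ⊕ M1 over the first 11 bytes.
byte 0: (03 ⊕ 9a) ⊕ 6c = 99 ⊕ 6c = f5
byte 1: (be ⊕ 2d) ⊕ 6f = 93 ⊕ 6f = fc
byte 2: (a9 ⊕ 7e) ⊕ 67 = d7 ⊕ 67 = b0
byte 3: (4a ⊕ fa) ⊕ 69 = b0 ⊕ 69 = d9
byte 4: (7f ⊕ bf) ⊕ 6e = c0 ⊕ 6e = ae
byte 5: (94 ⊕ e0) ⊕ 20 = 74 ⊕ 20 = 54
byte 6: (06 ⊕ 6f) ⊕ 42 = 69 ⊕ 42 = 2b
byte 7: (c8 ⊕ 1a) ⊕ 65 = d2 ⊕ 65 = b7
byte 8: (a0 ⊕ db) ⊕ 72 = 7b ⊕ 72 = 09
byte 9: (49 ⊕ 88) ⊕ 6c = c1 ⊕ 6c = ad
byte 10: (90 ⊕ 03) ⊕ 69 = 93 ⊕ 69 = fa

f5fcb0d9ae542bb709adfa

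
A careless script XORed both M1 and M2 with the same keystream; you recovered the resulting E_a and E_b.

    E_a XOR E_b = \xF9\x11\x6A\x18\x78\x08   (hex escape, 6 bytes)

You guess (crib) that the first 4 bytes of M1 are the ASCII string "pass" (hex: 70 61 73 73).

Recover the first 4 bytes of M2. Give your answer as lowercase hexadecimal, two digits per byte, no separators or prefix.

8970196b

Since E_a ⊕ E_b = M1 ⊕ M2, XORing with the guessed M1 bytes yields the corresponding M2 bytes: M2 = (E_a ⊕ E_b) ⊕ M1.
f9 ^ 70 = 89
11 ^ 61 = 70
6a ^ 73 = 19
18 ^ 73 = 6b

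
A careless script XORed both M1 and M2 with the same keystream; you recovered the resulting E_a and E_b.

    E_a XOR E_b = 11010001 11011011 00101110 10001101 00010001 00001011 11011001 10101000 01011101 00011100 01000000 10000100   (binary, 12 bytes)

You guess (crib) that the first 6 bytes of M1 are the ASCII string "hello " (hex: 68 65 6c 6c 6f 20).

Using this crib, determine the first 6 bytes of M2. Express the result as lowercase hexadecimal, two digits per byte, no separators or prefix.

Since E_a ⊕ E_b = M1 ⊕ M2, XORing with the guessed M1 bytes yields the corresponding M2 bytes: M2 = (E_a ⊕ E_b) ⊕ M1.
d1 XOR 68 = b9
db XOR 65 = be
2e XOR 6c = 42
8d XOR 6c = e1
11 XOR 6f = 7e
0b XOR 20 = 2b

b9be42e17e2b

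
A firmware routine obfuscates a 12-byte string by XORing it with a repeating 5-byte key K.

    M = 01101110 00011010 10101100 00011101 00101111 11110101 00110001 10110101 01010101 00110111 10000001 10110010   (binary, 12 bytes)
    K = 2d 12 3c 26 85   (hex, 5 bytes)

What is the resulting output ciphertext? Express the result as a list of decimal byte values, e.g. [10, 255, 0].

[67, 8, 144, 59, 170, 216, 35, 137, 115, 178, 172, 160]

The 5-byte key repeats, so the effective keystream is 2d 12 3c 26 85 2d 12 3c 26 85 2d 12.
byte 0: 110 ⊕  45 =  67
byte 1:  26 ⊕  18 =   8
byte 2: 172 ⊕  60 = 144
byte 3:  29 ⊕  38 =  59
byte 4:  47 ⊕ 133 = 170
byte 5: 245 ⊕  45 = 216
byte 6:  49 ⊕  18 =  35
byte 7: 181 ⊕  60 = 137
byte 8:  85 ⊕  38 = 115
byte 9:  55 ⊕ 133 = 178
byte 10: 129 ⊕  45 = 172
byte 11: 178 ⊕  18 = 160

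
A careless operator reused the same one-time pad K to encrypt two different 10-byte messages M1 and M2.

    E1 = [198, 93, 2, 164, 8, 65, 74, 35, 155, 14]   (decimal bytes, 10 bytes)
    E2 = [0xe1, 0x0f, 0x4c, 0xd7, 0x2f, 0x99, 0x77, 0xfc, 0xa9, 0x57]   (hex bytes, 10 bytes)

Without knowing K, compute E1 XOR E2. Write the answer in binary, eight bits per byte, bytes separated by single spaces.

E1 ⊕ E2 = (M1 ⊕ K) ⊕ (M2 ⊕ K) = M1 ⊕ M2 — the shared key cancels under XOR.
c6 ^ e1 = 27
5d ^ 0f = 52
02 ^ 4c = 4e
a4 ^ d7 = 73
08 ^ 2f = 27
41 ^ 99 = d8
4a ^ 77 = 3d
23 ^ fc = df
9b ^ a9 = 32
0e ^ 57 = 59

00100111 01010010 01001110 01110011 00100111 11011000 00111101 11011111 00110010 01011001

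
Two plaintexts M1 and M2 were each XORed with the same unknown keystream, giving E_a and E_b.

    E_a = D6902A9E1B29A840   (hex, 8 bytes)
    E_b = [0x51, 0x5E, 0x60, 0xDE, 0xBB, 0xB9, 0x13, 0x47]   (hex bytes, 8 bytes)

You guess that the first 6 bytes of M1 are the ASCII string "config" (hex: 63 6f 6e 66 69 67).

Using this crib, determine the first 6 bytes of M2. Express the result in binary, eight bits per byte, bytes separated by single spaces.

11100100 10100001 00100100 00100110 11001001 11110111

First, E_a ⊕ E_b = (M1 ⊕ K) ⊕ (M2 ⊕ K) = M1 ⊕ M2, so the key drops out. Then M2 = (M1 ⊕ M2) ⊕ M1 over the first 6 bytes.
byte 0: (d6 XOR 51) XOR 63 = 87 XOR 63 = e4
byte 1: (90 XOR 5e) XOR 6f = ce XOR 6f = a1
byte 2: (2a XOR 60) XOR 6e = 4a XOR 6e = 24
byte 3: (9e XOR de) XOR 66 = 40 XOR 66 = 26
byte 4: (1b XOR bb) XOR 69 = a0 XOR 69 = c9
byte 5: (29 XOR b9) XOR 67 = 90 XOR 67 = f7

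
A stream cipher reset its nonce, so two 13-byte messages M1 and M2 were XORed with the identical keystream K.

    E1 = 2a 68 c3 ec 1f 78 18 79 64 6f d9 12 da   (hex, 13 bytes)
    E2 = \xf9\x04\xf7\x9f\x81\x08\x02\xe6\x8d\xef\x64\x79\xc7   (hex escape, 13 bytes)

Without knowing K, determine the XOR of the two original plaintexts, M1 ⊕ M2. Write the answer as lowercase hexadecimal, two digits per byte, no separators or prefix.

d36c34739e701a9fe980bd6b1d

E1 ⊕ E2 = (M1 ⊕ K) ⊕ (M2 ⊕ K) = M1 ⊕ M2 — the shared key cancels under XOR.
byte 0: 00101010 ⊕ 11111001 = 11010011
byte 1: 01101000 ⊕ 00000100 = 01101100
byte 2: 11000011 ⊕ 11110111 = 00110100
byte 3: 11101100 ⊕ 10011111 = 01110011
byte 4: 00011111 ⊕ 10000001 = 10011110
byte 5: 01111000 ⊕ 00001000 = 01110000
byte 6: 00011000 ⊕ 00000010 = 00011010
byte 7: 01111001 ⊕ 11100110 = 10011111
byte 8: 01100100 ⊕ 10001101 = 11101001
byte 9: 01101111 ⊕ 11101111 = 10000000
byte 10: 11011001 ⊕ 01100100 = 10111101
byte 11: 00010010 ⊕ 01111001 = 01101011
byte 12: 11011010 ⊕ 11000111 = 00011101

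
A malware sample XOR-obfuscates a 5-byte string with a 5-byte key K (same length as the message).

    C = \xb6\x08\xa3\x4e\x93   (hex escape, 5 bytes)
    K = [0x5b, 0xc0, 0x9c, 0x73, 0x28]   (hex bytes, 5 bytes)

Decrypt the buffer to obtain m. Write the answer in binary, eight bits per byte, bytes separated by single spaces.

11101101 11001000 00111111 00111101 10111011

XOR is its own inverse, so applying the key byte-wise gives the result directly.
byte 0: 10110110 ⊕ 01011011 = 11101101
byte 1: 00001000 ⊕ 11000000 = 11001000
byte 2: 10100011 ⊕ 10011100 = 00111111
byte 3: 01001110 ⊕ 01110011 = 00111101
byte 4: 10010011 ⊕ 00101000 = 10111011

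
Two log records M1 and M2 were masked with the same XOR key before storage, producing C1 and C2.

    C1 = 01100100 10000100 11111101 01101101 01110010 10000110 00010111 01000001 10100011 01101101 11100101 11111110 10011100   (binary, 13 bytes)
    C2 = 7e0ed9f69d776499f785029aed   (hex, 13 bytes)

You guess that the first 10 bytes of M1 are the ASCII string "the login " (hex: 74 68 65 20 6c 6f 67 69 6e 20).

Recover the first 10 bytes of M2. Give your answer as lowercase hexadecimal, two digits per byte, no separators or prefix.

First, C1 ⊕ C2 = (M1 ⊕ K) ⊕ (M2 ⊕ K) = M1 ⊕ M2, so the key drops out. Then M2 = (M1 ⊕ M2) ⊕ M1 over the first 10 bytes.
byte 0: (64 ⊕ 7e) ⊕ 74 = 1a ⊕ 74 = 6e
byte 1: (84 ⊕ 0e) ⊕ 68 = 8a ⊕ 68 = e2
byte 2: (fd ⊕ d9) ⊕ 65 = 24 ⊕ 65 = 41
byte 3: (6d ⊕ f6) ⊕ 20 = 9b ⊕ 20 = bb
byte 4: (72 ⊕ 9d) ⊕ 6c = ef ⊕ 6c = 83
byte 5: (86 ⊕ 77) ⊕ 6f = f1 ⊕ 6f = 9e
byte 6: (17 ⊕ 64) ⊕ 67 = 73 ⊕ 67 = 14
byte 7: (41 ⊕ 99) ⊕ 69 = d8 ⊕ 69 = b1
byte 8: (a3 ⊕ f7) ⊕ 6e = 54 ⊕ 6e = 3a
byte 9: (6d ⊕ 85) ⊕ 20 = e8 ⊕ 20 = c8

6ee241bb839e14b13ac8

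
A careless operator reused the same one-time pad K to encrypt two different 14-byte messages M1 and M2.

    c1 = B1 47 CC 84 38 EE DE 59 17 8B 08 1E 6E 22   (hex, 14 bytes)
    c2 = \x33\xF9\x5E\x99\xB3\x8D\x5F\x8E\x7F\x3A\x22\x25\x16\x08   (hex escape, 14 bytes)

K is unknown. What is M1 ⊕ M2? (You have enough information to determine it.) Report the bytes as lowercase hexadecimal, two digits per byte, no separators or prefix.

c1 ⊕ c2 = (M1 ⊕ K) ⊕ (M2 ⊕ K) = M1 ⊕ M2 — the shared key cancels under XOR.
byte 0: b1 XOR 33 = 82
byte 1: 47 XOR f9 = be
byte 2: cc XOR 5e = 92
byte 3: 84 XOR 99 = 1d
byte 4: 38 XOR b3 = 8b
byte 5: ee XOR 8d = 63
byte 6: de XOR 5f = 81
byte 7: 59 XOR 8e = d7
byte 8: 17 XOR 7f = 68
byte 9: 8b XOR 3a = b1
byte 10: 08 XOR 22 = 2a
byte 11: 1e XOR 25 = 3b
byte 12: 6e XOR 16 = 78
byte 13: 22 XOR 08 = 2a

82be921d8b6381d768b12a3b782a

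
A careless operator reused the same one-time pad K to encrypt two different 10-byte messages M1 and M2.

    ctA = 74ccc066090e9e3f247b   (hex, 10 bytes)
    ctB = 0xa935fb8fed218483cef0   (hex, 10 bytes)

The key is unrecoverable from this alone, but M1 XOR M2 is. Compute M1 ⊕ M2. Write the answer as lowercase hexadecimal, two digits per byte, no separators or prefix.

ctA ⊕ ctB = (M1 ⊕ K) ⊕ (M2 ⊕ K) = M1 ⊕ M2 — the shared key cancels under XOR.
01110100 ⊕ 10101001 = 11011101
11001100 ⊕ 00110101 = 11111001
11000000 ⊕ 11111011 = 00111011
01100110 ⊕ 10001111 = 11101001
00001001 ⊕ 11101101 = 11100100
00001110 ⊕ 00100001 = 00101111
10011110 ⊕ 10000100 = 00011010
00111111 ⊕ 10000011 = 10111100
00100100 ⊕ 11001110 = 11101010
01111011 ⊕ 11110000 = 10001011

ddf93be9e42f1abcea8b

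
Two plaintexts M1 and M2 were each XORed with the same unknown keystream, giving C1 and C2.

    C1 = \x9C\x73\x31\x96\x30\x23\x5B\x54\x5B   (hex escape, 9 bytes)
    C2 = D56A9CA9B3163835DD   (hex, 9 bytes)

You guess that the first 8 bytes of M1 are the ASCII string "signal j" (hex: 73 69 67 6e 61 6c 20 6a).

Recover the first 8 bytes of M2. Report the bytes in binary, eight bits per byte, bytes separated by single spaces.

First, C1 ⊕ C2 = (M1 ⊕ K) ⊕ (M2 ⊕ K) = M1 ⊕ M2, so the key drops out. Then M2 = (M1 ⊕ M2) ⊕ M1 over the first 8 bytes.
byte 0: (9c XOR d5) XOR 73 = 49 XOR 73 = 3a
byte 1: (73 XOR 6a) XOR 69 = 19 XOR 69 = 70
byte 2: (31 XOR 9c) XOR 67 = ad XOR 67 = ca
byte 3: (96 XOR a9) XOR 6e = 3f XOR 6e = 51
byte 4: (30 XOR b3) XOR 61 = 83 XOR 61 = e2
byte 5: (23 XOR 16) XOR 6c = 35 XOR 6c = 59
byte 6: (5b XOR 38) XOR 20 = 63 XOR 20 = 43
byte 7: (54 XOR 35) XOR 6a = 61 XOR 6a = 0b

00111010 01110000 11001010 01010001 11100010 01011001 01000011 00001011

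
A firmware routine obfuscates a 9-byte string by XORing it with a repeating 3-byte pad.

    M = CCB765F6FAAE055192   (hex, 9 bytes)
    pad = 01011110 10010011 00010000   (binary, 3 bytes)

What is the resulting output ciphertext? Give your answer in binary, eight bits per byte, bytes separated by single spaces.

The 3-byte key repeats, so the effective keystream is 5e 93 10 5e 93 10 5e 93 10.
byte 0: cc xor 5e = 92
byte 1: b7 xor 93 = 24
byte 2: 65 xor 10 = 75
byte 3: f6 xor 5e = a8
byte 4: fa xor 93 = 69
byte 5: ae xor 10 = be
byte 6: 05 xor 5e = 5b
byte 7: 51 xor 93 = c2
byte 8: 92 xor 10 = 82

10010010 00100100 01110101 10101000 01101001 10111110 01011011 11000010 10000010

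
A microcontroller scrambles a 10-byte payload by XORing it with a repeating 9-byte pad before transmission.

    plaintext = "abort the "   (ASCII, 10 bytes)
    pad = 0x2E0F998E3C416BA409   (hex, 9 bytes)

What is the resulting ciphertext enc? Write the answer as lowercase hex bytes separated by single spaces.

The 9-byte key repeats, so the effective keystream is 2e 0f 99 8e 3c 41 6b a4 09 2e.
byte 0: 61 ^ 2e = 4f
byte 1: 62 ^ 0f = 6d
byte 2: 6f ^ 99 = f6
byte 3: 72 ^ 8e = fc
byte 4: 74 ^ 3c = 48
byte 5: 20 ^ 41 = 61
byte 6: 74 ^ 6b = 1f
byte 7: 68 ^ a4 = cc
byte 8: 65 ^ 09 = 6c
byte 9: 20 ^ 2e = 0e

4f 6d f6 fc 48 61 1f cc 6c 0e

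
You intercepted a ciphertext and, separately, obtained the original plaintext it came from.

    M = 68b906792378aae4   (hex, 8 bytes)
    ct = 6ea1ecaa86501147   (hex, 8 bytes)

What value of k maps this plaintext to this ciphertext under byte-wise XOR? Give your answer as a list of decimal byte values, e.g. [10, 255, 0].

[6, 24, 234, 211, 165, 40, 187, 163]

Since ct = M ⊕ k, XORing both sides with M gives k = M ⊕ ct.
104 ⊕ 110 =   6
185 ⊕ 161 =  24
  6 ⊕ 236 = 234
121 ⊕ 170 = 211
 35 ⊕ 134 = 165
120 ⊕  80 =  40
170 ⊕  17 = 187
228 ⊕  71 = 163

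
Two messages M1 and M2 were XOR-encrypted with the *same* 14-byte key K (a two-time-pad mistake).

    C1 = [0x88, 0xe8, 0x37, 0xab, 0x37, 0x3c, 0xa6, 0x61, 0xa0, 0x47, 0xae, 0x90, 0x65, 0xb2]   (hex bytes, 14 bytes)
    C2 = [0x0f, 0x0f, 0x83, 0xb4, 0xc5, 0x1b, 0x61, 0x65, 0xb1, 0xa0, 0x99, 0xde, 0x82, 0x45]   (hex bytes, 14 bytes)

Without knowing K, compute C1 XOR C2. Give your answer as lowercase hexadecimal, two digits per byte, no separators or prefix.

87e7b41ff227c70411e7374ee7f7

C1 ⊕ C2 = (M1 ⊕ K) ⊕ (M2 ⊕ K) = M1 ⊕ M2 — the shared key cancels under XOR.
88 ⊕ 0f = 87
e8 ⊕ 0f = e7
37 ⊕ 83 = b4
ab ⊕ b4 = 1f
37 ⊕ c5 = f2
3c ⊕ 1b = 27
a6 ⊕ 61 = c7
61 ⊕ 65 = 04
a0 ⊕ b1 = 11
47 ⊕ a0 = e7
ae ⊕ 99 = 37
90 ⊕ de = 4e
65 ⊕ 82 = e7
b2 ⊕ 45 = f7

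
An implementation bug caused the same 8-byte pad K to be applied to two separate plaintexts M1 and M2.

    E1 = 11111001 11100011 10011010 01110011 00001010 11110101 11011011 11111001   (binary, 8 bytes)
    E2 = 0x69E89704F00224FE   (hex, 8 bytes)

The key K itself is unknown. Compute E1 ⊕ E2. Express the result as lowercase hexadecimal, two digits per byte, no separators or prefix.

900b0d77faf7ff07

E1 ⊕ E2 = (M1 ⊕ K) ⊕ (M2 ⊕ K) = M1 ⊕ M2 — the shared key cancels under XOR.
f9 XOR 69 = 90
e3 XOR e8 = 0b
9a XOR 97 = 0d
73 XOR 04 = 77
0a XOR f0 = fa
f5 XOR 02 = f7
db XOR 24 = ff
f9 XOR fe = 07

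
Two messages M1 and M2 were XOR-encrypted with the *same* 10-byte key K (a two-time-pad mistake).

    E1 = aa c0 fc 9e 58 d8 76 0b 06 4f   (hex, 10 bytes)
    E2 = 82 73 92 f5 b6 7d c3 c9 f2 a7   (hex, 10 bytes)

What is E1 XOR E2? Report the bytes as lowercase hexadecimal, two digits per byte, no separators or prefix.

E1 ⊕ E2 = (M1 ⊕ K) ⊕ (M2 ⊕ K) = M1 ⊕ M2 — the shared key cancels under XOR.
10101010 XOR 10000010 = 00101000
11000000 XOR 01110011 = 10110011
11111100 XOR 10010010 = 01101110
10011110 XOR 11110101 = 01101011
01011000 XOR 10110110 = 11101110
11011000 XOR 01111101 = 10100101
01110110 XOR 11000011 = 10110101
00001011 XOR 11001001 = 11000010
00000110 XOR 11110010 = 11110100
01001111 XOR 10100111 = 11101000

28b36e6beea5b5c2f4e8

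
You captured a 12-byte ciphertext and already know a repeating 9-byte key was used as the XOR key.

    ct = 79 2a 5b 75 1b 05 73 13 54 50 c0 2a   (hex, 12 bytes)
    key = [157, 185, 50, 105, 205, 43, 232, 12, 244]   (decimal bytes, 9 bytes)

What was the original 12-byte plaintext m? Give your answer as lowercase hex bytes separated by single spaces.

The 9-byte key repeats, so the effective keystream is 9d b9 32 69 cd 2b e8 0c f4 9d b9 32.
byte 0: 01111001 ⊕ 10011101 = 11100100
byte 1: 00101010 ⊕ 10111001 = 10010011
byte 2: 01011011 ⊕ 00110010 = 01101001
byte 3: 01110101 ⊕ 01101001 = 00011100
byte 4: 00011011 ⊕ 11001101 = 11010110
byte 5: 00000101 ⊕ 00101011 = 00101110
byte 6: 01110011 ⊕ 11101000 = 10011011
byte 7: 00010011 ⊕ 00001100 = 00011111
byte 8: 01010100 ⊕ 11110100 = 10100000
byte 9: 01010000 ⊕ 10011101 = 11001101
byte 10: 11000000 ⊕ 10111001 = 01111001
byte 11: 00101010 ⊕ 00110010 = 00011000

e4 93 69 1c d6 2e 9b 1f a0 cd 79 18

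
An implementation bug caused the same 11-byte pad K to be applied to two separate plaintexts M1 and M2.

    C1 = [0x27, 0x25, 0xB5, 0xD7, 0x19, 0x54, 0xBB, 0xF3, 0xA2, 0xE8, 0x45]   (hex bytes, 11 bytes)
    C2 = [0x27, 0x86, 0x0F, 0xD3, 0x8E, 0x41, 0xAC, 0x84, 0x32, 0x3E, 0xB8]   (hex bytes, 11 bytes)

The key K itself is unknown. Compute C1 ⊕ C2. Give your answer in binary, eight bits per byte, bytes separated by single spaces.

00000000 10100011 10111010 00000100 10010111 00010101 00010111 01110111 10010000 11010110 11111101

C1 ⊕ C2 = (M1 ⊕ K) ⊕ (M2 ⊕ K) = M1 ⊕ M2 — the shared key cancels under XOR.
27 xor 27 = 00
25 xor 86 = a3
b5 xor 0f = ba
d7 xor d3 = 04
19 xor 8e = 97
54 xor 41 = 15
bb xor ac = 17
f3 xor 84 = 77
a2 xor 32 = 90
e8 xor 3e = d6
45 xor b8 = fd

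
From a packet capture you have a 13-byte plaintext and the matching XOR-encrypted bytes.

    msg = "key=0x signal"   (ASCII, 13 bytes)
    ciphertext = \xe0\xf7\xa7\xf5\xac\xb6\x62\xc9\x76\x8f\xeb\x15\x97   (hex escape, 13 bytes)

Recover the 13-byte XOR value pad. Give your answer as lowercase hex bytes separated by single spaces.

8b 92 de c8 9c ce 42 ba 1f e8 85 74 fb

Since ciphertext = msg ⊕ pad, XORing both sides with msg gives pad = msg ⊕ ciphertext.
6b ^ e0 = 8b
65 ^ f7 = 92
79 ^ a7 = de
3d ^ f5 = c8
30 ^ ac = 9c
78 ^ b6 = ce
20 ^ 62 = 42
73 ^ c9 = ba
69 ^ 76 = 1f
67 ^ 8f = e8
6e ^ eb = 85
61 ^ 15 = 74
6c ^ 97 = fb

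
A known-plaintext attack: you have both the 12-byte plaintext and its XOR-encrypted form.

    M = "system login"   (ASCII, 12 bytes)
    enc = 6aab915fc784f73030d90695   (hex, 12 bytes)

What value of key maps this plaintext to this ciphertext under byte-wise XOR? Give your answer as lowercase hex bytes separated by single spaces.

19 d2 e2 2b a2 e9 d7 5c 5f be 6f fb

Since enc = M ⊕ key, XORing both sides with M gives key = M ⊕ enc.
01110011 ⊕ 01101010 = 00011001
01111001 ⊕ 10101011 = 11010010
01110011 ⊕ 10010001 = 11100010
01110100 ⊕ 01011111 = 00101011
01100101 ⊕ 11000111 = 10100010
01101101 ⊕ 10000100 = 11101001
00100000 ⊕ 11110111 = 11010111
01101100 ⊕ 00110000 = 01011100
01101111 ⊕ 00110000 = 01011111
01100111 ⊕ 11011001 = 10111110
01101001 ⊕ 00000110 = 01101111
01101110 ⊕ 10010101 = 11111011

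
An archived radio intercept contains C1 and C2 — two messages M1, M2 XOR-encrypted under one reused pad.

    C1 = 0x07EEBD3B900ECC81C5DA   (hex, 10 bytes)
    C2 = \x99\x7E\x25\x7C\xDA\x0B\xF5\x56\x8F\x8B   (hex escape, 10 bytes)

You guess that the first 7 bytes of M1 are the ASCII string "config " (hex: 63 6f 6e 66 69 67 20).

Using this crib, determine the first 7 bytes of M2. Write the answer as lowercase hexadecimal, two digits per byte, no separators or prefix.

First, C1 ⊕ C2 = (M1 ⊕ K) ⊕ (M2 ⊕ K) = M1 ⊕ M2, so the key drops out. Then M2 = (M1 ⊕ M2) ⊕ M1 over the first 7 bytes.
byte 0: (07 ^ 99) ^ 63 = 9e ^ 63 = fd
byte 1: (ee ^ 7e) ^ 6f = 90 ^ 6f = ff
byte 2: (bd ^ 25) ^ 6e = 98 ^ 6e = f6
byte 3: (3b ^ 7c) ^ 66 = 47 ^ 66 = 21
byte 4: (90 ^ da) ^ 69 = 4a ^ 69 = 23
byte 5: (0e ^ 0b) ^ 67 = 05 ^ 67 = 62
byte 6: (cc ^ f5) ^ 20 = 39 ^ 20 = 19

fdfff621236219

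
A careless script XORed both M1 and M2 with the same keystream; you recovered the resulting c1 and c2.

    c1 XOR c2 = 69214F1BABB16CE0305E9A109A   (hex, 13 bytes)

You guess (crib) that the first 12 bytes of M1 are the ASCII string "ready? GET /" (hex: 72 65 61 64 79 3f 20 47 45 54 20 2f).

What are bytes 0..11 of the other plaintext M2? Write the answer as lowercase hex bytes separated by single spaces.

Since c1 ⊕ c2 = M1 ⊕ M2, XORing with the guessed M1 bytes yields the corresponding M2 bytes: M2 = (c1 ⊕ c2) ⊕ M1.
69 ⊕ 72 = 1b
21 ⊕ 65 = 44
4f ⊕ 61 = 2e
1b ⊕ 64 = 7f
ab ⊕ 79 = d2
b1 ⊕ 3f = 8e
6c ⊕ 20 = 4c
e0 ⊕ 47 = a7
30 ⊕ 45 = 75
5e ⊕ 54 = 0a
9a ⊕ 20 = ba
10 ⊕ 2f = 3f

1b 44 2e 7f d2 8e 4c a7 75 0a ba 3f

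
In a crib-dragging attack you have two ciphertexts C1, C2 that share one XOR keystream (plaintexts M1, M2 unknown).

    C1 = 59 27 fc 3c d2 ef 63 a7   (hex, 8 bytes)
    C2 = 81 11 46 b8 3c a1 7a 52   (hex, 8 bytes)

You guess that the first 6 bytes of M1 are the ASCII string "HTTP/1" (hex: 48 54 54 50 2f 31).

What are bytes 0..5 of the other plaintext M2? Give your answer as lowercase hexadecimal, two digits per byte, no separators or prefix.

9062eed4c17f

First, C1 ⊕ C2 = (M1 ⊕ K) ⊕ (M2 ⊕ K) = M1 ⊕ M2, so the key drops out. Then M2 = (M1 ⊕ M2) ⊕ M1 over the first 6 bytes.
byte 0: (59 XOR 81) XOR 48 = d8 XOR 48 = 90
byte 1: (27 XOR 11) XOR 54 = 36 XOR 54 = 62
byte 2: (fc XOR 46) XOR 54 = ba XOR 54 = ee
byte 3: (3c XOR b8) XOR 50 = 84 XOR 50 = d4
byte 4: (d2 XOR 3c) XOR 2f = ee XOR 2f = c1
byte 5: (ef XOR a1) XOR 31 = 4e XOR 31 = 7f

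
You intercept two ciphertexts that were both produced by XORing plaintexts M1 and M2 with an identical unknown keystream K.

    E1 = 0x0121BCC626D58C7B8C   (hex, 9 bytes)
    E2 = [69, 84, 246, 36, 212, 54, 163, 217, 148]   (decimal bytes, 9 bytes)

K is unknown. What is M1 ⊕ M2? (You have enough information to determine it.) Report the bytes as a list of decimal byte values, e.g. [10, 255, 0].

[68, 117, 74, 226, 242, 227, 47, 162, 24]

E1 ⊕ E2 = (M1 ⊕ K) ⊕ (M2 ⊕ K) = M1 ⊕ M2 — the shared key cancels under XOR.
01 ⊕ 45 = 44
21 ⊕ 54 = 75
bc ⊕ f6 = 4a
c6 ⊕ 24 = e2
26 ⊕ d4 = f2
d5 ⊕ 36 = e3
8c ⊕ a3 = 2f
7b ⊕ d9 = a2
8c ⊕ 94 = 18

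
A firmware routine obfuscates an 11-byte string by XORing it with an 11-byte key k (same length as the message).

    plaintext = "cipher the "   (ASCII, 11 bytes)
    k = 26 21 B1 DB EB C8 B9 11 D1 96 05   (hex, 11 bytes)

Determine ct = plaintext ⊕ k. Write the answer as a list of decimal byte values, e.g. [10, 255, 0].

[69, 72, 193, 179, 142, 186, 153, 101, 185, 243, 37]

byte 0: 01100011 xor 00100110 = 01000101
byte 1: 01101001 xor 00100001 = 01001000
byte 2: 01110000 xor 10110001 = 11000001
byte 3: 01101000 xor 11011011 = 10110011
byte 4: 01100101 xor 11101011 = 10001110
byte 5: 01110010 xor 11001000 = 10111010
byte 6: 00100000 xor 10111001 = 10011001
byte 7: 01110100 xor 00010001 = 01100101
byte 8: 01101000 xor 11010001 = 10111001
byte 9: 01100101 xor 10010110 = 11110011
byte 10: 00100000 xor 00000101 = 00100101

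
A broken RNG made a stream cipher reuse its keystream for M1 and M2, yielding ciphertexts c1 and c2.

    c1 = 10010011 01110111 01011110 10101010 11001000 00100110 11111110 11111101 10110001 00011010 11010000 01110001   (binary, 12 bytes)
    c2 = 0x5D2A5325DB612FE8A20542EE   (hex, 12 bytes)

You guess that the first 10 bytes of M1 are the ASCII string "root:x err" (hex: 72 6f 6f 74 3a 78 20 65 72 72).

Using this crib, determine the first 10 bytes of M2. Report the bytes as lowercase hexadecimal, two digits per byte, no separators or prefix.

bc3262fb293ff170616d

First, c1 ⊕ c2 = (M1 ⊕ K) ⊕ (M2 ⊕ K) = M1 ⊕ M2, so the key drops out. Then M2 = (M1 ⊕ M2) ⊕ M1 over the first 10 bytes.
byte 0: (93 ⊕ 5d) ⊕ 72 = ce ⊕ 72 = bc
byte 1: (77 ⊕ 2a) ⊕ 6f = 5d ⊕ 6f = 32
byte 2: (5e ⊕ 53) ⊕ 6f = 0d ⊕ 6f = 62
byte 3: (aa ⊕ 25) ⊕ 74 = 8f ⊕ 74 = fb
byte 4: (c8 ⊕ db) ⊕ 3a = 13 ⊕ 3a = 29
byte 5: (26 ⊕ 61) ⊕ 78 = 47 ⊕ 78 = 3f
byte 6: (fe ⊕ 2f) ⊕ 20 = d1 ⊕ 20 = f1
byte 7: (fd ⊕ e8) ⊕ 65 = 15 ⊕ 65 = 70
byte 8: (b1 ⊕ a2) ⊕ 72 = 13 ⊕ 72 = 61
byte 9: (1a ⊕ 05) ⊕ 72 = 1f ⊕ 72 = 6d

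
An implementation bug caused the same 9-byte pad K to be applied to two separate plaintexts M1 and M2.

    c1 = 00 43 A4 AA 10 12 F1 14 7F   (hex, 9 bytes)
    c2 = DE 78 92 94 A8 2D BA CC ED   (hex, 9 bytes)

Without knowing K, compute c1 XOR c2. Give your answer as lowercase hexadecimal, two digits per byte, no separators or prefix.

c1 ⊕ c2 = (M1 ⊕ K) ⊕ (M2 ⊕ K) = M1 ⊕ M2 — the shared key cancels under XOR.
byte 0: 00 xor de = de
byte 1: 43 xor 78 = 3b
byte 2: a4 xor 92 = 36
byte 3: aa xor 94 = 3e
byte 4: 10 xor a8 = b8
byte 5: 12 xor 2d = 3f
byte 6: f1 xor ba = 4b
byte 7: 14 xor cc = d8
byte 8: 7f xor ed = 92

de3b363eb83f4bd892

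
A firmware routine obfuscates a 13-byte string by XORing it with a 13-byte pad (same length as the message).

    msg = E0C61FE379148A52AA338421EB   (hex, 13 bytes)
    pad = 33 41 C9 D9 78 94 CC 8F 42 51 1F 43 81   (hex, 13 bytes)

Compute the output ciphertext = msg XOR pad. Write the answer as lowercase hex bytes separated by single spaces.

d3 87 d6 3a 01 80 46 dd e8 62 9b 62 6a

e0 ^ 33 = d3
c6 ^ 41 = 87
1f ^ c9 = d6
e3 ^ d9 = 3a
79 ^ 78 = 01
14 ^ 94 = 80
8a ^ cc = 46
52 ^ 8f = dd
aa ^ 42 = e8
33 ^ 51 = 62
84 ^ 1f = 9b
21 ^ 43 = 62
eb ^ 81 = 6a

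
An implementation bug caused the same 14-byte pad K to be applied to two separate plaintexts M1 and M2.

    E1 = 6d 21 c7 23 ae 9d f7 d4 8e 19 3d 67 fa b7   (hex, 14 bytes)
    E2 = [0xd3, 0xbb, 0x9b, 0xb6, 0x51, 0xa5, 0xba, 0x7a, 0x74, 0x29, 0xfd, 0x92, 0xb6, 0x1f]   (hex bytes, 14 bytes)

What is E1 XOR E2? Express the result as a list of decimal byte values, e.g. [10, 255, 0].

[190, 154, 92, 149, 255, 56, 77, 174, 250, 48, 192, 245, 76, 168]

E1 ⊕ E2 = (M1 ⊕ K) ⊕ (M2 ⊕ K) = M1 ⊕ M2 — the shared key cancels under XOR.
6d xor d3 = be
21 xor bb = 9a
c7 xor 9b = 5c
23 xor b6 = 95
ae xor 51 = ff
9d xor a5 = 38
f7 xor ba = 4d
d4 xor 7a = ae
8e xor 74 = fa
19 xor 29 = 30
3d xor fd = c0
67 xor 92 = f5
fa xor b6 = 4c
b7 xor 1f = a8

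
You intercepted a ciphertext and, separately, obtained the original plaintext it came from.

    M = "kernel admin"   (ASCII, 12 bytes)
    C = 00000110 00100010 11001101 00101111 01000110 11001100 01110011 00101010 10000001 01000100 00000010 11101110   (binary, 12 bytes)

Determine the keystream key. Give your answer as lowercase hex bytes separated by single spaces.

6d 47 bf 41 23 a0 53 4b e5 29 6b 80

Since C = M ⊕ key, XORing both sides with M gives key = M ⊕ C.
01101011 XOR 00000110 = 01101101
01100101 XOR 00100010 = 01000111
01110010 XOR 11001101 = 10111111
01101110 XOR 00101111 = 01000001
01100101 XOR 01000110 = 00100011
01101100 XOR 11001100 = 10100000
00100000 XOR 01110011 = 01010011
01100001 XOR 00101010 = 01001011
01100100 XOR 10000001 = 11100101
01101101 XOR 01000100 = 00101001
01101001 XOR 00000010 = 01101011
01101110 XOR 11101110 = 10000000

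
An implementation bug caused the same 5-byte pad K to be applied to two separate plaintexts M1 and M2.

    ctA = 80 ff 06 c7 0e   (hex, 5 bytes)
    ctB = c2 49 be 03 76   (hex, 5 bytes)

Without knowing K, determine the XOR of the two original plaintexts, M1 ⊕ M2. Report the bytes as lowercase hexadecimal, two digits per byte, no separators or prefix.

42b6b8c478

ctA ⊕ ctB = (M1 ⊕ K) ⊕ (M2 ⊕ K) = M1 ⊕ M2 — the shared key cancels under XOR.
80 xor c2 = 42
ff xor 49 = b6
06 xor be = b8
c7 xor 03 = c4
0e xor 76 = 78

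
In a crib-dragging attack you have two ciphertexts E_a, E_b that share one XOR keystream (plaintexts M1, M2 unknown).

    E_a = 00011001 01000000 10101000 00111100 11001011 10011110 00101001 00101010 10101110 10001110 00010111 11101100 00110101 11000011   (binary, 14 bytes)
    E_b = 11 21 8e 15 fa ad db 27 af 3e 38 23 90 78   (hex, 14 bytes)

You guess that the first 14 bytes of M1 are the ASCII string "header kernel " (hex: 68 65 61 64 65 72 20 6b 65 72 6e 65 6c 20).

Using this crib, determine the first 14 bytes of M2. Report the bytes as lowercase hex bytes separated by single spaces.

60 04 47 4d 54 41 d2 66 64 c2 41 aa c9 9b

First, E_a ⊕ E_b = (M1 ⊕ K) ⊕ (M2 ⊕ K) = M1 ⊕ M2, so the key drops out. Then M2 = (M1 ⊕ M2) ⊕ M1 over the first 14 bytes.
byte 0: (19 XOR 11) XOR 68 = 08 XOR 68 = 60
byte 1: (40 XOR 21) XOR 65 = 61 XOR 65 = 04
byte 2: (a8 XOR 8e) XOR 61 = 26 XOR 61 = 47
byte 3: (3c XOR 15) XOR 64 = 29 XOR 64 = 4d
byte 4: (cb XOR fa) XOR 65 = 31 XOR 65 = 54
byte 5: (9e XOR ad) XOR 72 = 33 XOR 72 = 41
byte 6: (29 XOR db) XOR 20 = f2 XOR 20 = d2
byte 7: (2a XOR 27) XOR 6b = 0d XOR 6b = 66
byte 8: (ae XOR af) XOR 65 = 01 XOR 65 = 64
byte 9: (8e XOR 3e) XOR 72 = b0 XOR 72 = c2
byte 10: (17 XOR 38) XOR 6e = 2f XOR 6e = 41
byte 11: (ec XOR 23) XOR 65 = cf XOR 65 = aa
byte 12: (35 XOR 90) XOR 6c = a5 XOR 6c = c9
byte 13: (c3 XOR 78) XOR 20 = bb XOR 20 = 9b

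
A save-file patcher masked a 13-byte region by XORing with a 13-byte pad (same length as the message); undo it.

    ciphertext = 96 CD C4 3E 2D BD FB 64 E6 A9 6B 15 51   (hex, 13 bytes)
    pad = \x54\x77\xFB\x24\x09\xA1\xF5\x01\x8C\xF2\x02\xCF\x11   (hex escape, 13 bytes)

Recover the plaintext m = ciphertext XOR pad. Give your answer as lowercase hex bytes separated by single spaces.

c2 ba 3f 1a 24 1c 0e 65 6a 5b 69 da 40

XOR is its own inverse, so applying the key byte-wise gives the result directly.
byte 0: 10010110 XOR 01010100 = 11000010
byte 1: 11001101 XOR 01110111 = 10111010
byte 2: 11000100 XOR 11111011 = 00111111
byte 3: 00111110 XOR 00100100 = 00011010
byte 4: 00101101 XOR 00001001 = 00100100
byte 5: 10111101 XOR 10100001 = 00011100
byte 6: 11111011 XOR 11110101 = 00001110
byte 7: 01100100 XOR 00000001 = 01100101
byte 8: 11100110 XOR 10001100 = 01101010
byte 9: 10101001 XOR 11110010 = 01011011
byte 10: 01101011 XOR 00000010 = 01101001
byte 11: 00010101 XOR 11001111 = 11011010
byte 12: 01010001 XOR 00010001 = 01000000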